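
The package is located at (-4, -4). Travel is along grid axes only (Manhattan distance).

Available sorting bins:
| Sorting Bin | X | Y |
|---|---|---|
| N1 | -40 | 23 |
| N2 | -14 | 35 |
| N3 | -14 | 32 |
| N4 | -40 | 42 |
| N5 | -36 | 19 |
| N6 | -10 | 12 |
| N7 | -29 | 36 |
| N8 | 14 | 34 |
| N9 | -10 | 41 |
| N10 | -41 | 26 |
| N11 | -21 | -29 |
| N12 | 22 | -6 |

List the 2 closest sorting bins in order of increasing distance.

Distances from (-4, -4):
N1: 63
N2: 49
N3: 46
N4: 82
N5: 55
N6: 22
N7: 65
N8: 56
N9: 51
N10: 67
N11: 42
N12: 28
Sorted: N6 (22) < N12 (28) < N11 (42) < N3 (46) < …

N6, N12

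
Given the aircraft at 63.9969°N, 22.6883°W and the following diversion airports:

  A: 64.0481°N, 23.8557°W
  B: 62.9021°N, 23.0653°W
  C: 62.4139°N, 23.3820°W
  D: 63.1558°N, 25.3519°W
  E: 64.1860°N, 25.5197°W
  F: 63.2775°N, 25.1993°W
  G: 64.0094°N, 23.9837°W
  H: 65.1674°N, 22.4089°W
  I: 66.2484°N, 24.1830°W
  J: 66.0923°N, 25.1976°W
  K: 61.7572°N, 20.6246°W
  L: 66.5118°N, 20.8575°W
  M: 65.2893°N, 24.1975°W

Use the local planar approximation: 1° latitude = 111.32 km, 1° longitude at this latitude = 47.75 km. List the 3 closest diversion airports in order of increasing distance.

A, G, B

Distances from 63.9969°N, 22.6883°W:
A: √((0.0512·111.32)² + (-1.1674·47.75)²) = √(32.485258 + 3107.321069) = 56.0340 km
B: √((-1.0948·111.32)² + (-0.3770·47.75)²) = √(14853.061278 + 324.063003) = 123.1955 km
C: √((-1.5830·111.32)² + (-0.6937·47.75)²) = √(31053.333327 + 1097.210969) = 179.3057 km
D: √((-0.8411·111.32)² + (-2.6636·47.75)²) = √(8766.811351 + 16176.507532) = 157.9345 km
E: √((0.1891·111.32)² + (-2.8314·47.75)²) = √(443.128266 + 18278.864240) = 136.8283 km
F: √((-0.7194·111.32)² + (-2.5110·47.75)²) = √(6413.384270 + 14376.069950) = 144.1855 km
G: √((0.0125·111.32)² + (-1.2954·47.75)²) = √(1.936272 + 3826.084324) = 61.8710 km
H: √((1.1705·111.32)² + (0.2794·47.75)²) = √(16978.105636 + 177.991620) = 130.9813 km
I: √((2.2515·111.32)² + (-1.4947·47.75)²) = √(62818.895744 + 5093.951678) = 260.6009 km
J: √((2.0954·111.32)² + (-2.5093·47.75)²) = √(54410.194011 + 14356.610734) = 262.2343 km
K: √((-2.2397·111.32)² + (2.0637·47.75)²) = √(62162.159782 + 9710.461712) = 268.0907 km
L: √((2.5149·111.32)² + (1.8308·47.75)²) = √(78376.855788 + 7642.378788) = 293.2904 km
M: √((1.2924·111.32)² + (-1.5092·47.75)²) = √(20698.567692 + 5193.263334) = 160.9094 km
Sorted: A (56.0340 km) < G (61.8710 km) < B (123.1955 km) < H (130.9813 km) < E (136.8283 km) < …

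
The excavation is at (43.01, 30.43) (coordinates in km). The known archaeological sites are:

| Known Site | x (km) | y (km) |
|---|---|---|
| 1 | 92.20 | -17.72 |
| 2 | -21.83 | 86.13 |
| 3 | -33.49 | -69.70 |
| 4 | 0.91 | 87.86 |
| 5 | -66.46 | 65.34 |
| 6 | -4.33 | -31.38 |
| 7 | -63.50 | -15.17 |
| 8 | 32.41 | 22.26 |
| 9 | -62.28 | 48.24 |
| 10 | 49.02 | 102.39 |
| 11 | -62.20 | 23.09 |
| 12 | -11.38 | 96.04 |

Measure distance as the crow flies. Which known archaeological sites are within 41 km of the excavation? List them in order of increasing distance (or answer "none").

Distances from (43.01, 30.43):
1: √((49.19)² + (-48.15)²) = √(2419.6561 + 2318.4225) = 68.83 km
2: √((-64.84)² + (55.70)²) = √(4204.2256 + 3102.4900) = 85.48 km
3: √((-76.50)² + (-100.13)²) = √(5852.2500 + 10026.0169) = 126.01 km
4: √((-42.10)² + (57.43)²) = √(1772.4100 + 3298.2049) = 71.21 km
5: √((-109.47)² + (34.91)²) = √(11983.6809 + 1218.7081) = 114.90 km
6: √((-47.34)² + (-61.81)²) = √(2241.0756 + 3820.4761) = 77.86 km
7: √((-106.51)² + (-45.60)²) = √(11344.3801 + 2079.3600) = 115.86 km
8: √((-10.60)² + (-8.17)²) = √(112.3600 + 66.7489) = 13.38 km
9: √((-105.29)² + (17.81)²) = √(11085.9841 + 317.1961) = 106.79 km
10: √((6.01)² + (71.96)²) = √(36.1201 + 5178.2416) = 72.21 km
11: √((-105.21)² + (-7.34)²) = √(11069.1441 + 53.8756) = 105.47 km
12: √((-54.39)² + (65.61)²) = √(2958.2721 + 4304.6721) = 85.22 km
Threshold 41 km: 8 (13.38 km) is within range.

8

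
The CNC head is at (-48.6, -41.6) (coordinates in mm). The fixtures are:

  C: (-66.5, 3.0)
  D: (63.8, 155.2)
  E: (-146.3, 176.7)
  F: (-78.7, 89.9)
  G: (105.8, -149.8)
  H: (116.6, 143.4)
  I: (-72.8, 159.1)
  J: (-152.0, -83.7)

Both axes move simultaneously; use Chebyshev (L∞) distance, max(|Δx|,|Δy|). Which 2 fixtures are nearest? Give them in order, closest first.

C, J

Distances from (-48.6, -41.6):
C: 44.6 mm
D: 196.8 mm
E: 218.3 mm
F: 131.5 mm
G: 154.4 mm
H: 185.0 mm
I: 200.7 mm
J: 103.4 mm
Sorted: C (44.6 mm) < J (103.4 mm) < F (131.5 mm) < G (154.4 mm) < …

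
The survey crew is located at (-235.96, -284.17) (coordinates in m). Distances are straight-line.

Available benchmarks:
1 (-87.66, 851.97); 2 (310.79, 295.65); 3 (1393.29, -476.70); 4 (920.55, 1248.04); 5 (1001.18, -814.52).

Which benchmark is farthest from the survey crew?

4

Distances from (-235.96, -284.17):
1: 1145.78 m
2: 796.95 m
3: 1640.59 m
4: 1919.68 m
5: 1346.03 m
Maximum: 4 at 1919.68 m.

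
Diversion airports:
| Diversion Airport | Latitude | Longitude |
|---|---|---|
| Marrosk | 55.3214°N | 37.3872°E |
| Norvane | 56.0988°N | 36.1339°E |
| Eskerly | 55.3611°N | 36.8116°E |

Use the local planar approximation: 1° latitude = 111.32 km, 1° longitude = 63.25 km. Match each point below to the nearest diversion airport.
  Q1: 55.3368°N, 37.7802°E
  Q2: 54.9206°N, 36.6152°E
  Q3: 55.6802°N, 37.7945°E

Q1 at 55.3368°N, 37.7802°E:
  Marrosk: 24.9163 km
  Norvane: 134.3062 km
  Eskerly: 61.3236 km
  → nearest: Marrosk (24.9163 km)
Q2 at 54.9206°N, 36.6152°E:
  Marrosk: 66.1434 km
  Norvane: 134.6438 km
  Eskerly: 50.5855 km
  → nearest: Eskerly (50.5855 km)
Q3 at 55.6802°N, 37.7945°E:
  Marrosk: 47.5289 km
  Norvane: 114.9058 km
  Eskerly: 71.6013 km
  → nearest: Marrosk (47.5289 km)

Q1→Marrosk; Q2→Eskerly; Q3→Marrosk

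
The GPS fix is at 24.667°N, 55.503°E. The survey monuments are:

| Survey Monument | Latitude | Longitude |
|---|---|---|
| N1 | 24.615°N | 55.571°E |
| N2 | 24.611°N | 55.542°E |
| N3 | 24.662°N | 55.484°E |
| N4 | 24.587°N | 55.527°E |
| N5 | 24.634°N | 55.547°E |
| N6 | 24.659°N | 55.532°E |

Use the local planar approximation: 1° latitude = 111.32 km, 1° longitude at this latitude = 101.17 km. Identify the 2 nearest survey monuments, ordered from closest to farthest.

N3, N6

Distances from 24.667°N, 55.503°E:
N1: 8.991 km
N2: 7.378 km
N3: 2.001 km
N4: 9.231 km
N5: 5.772 km
N6: 3.066 km
Sorted: N3 (2.001 km) < N6 (3.066 km) < N5 (5.772 km) < N2 (7.378 km) < …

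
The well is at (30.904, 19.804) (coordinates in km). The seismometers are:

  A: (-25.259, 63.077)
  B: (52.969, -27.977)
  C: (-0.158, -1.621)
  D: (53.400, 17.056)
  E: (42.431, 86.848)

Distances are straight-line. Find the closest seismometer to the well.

Distances from (30.904, 19.804):
A: √((-56.163)² + (43.273)²) = √(3154.28257 + 1872.55253) = 70.900 km
B: √((22.065)² + (-47.781)²) = √(486.86423 + 2283.02396) = 52.630 km
C: √((-31.062)² + (-21.425)²) = √(964.84784 + 459.03062) = 37.734 km
D: √((22.496)² + (-2.748)²) = √(506.07002 + 7.55150) = 22.663 km
E: √((11.527)² + (67.044)²) = √(132.87173 + 4494.89794) = 68.028 km
Minimum: D at 22.663 km.

D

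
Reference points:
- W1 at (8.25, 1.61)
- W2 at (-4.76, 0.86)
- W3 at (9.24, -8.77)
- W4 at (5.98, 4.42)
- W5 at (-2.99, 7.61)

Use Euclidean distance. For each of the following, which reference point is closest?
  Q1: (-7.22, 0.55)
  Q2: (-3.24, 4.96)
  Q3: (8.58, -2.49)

Q1→W2; Q2→W5; Q3→W1

Q1 at (-7.22, 0.55):
  W1: √((15.47)² + (1.06)²) = √(239.3209 + 1.1236) = 15.51
  W2: √((2.46)² + (0.31)²) = √(6.0516 + 0.0961) = 2.48
  W3: √((16.46)² + (-9.32)²) = √(270.9316 + 86.8624) = 18.92
  W4: √((13.20)² + (3.87)²) = √(174.2400 + 14.9769) = 13.76
  W5: √((4.23)² + (7.06)²) = √(17.8929 + 49.8436) = 8.23
  → nearest: W2 (2.48)
Q2 at (-3.24, 4.96):
  W1: √((11.49)² + (-3.35)²) = √(132.0201 + 11.2225) = 11.97
  W2: √((-1.52)² + (-4.10)²) = √(2.3104 + 16.8100) = 4.37
  W3: √((12.48)² + (-13.73)²) = √(155.7504 + 188.5129) = 18.55
  W4: √((9.22)² + (-0.54)²) = √(85.0084 + 0.2916) = 9.24
  W5: √((0.25)² + (2.65)²) = √(0.0625 + 7.0225) = 2.66
  → nearest: W5 (2.66)
Q3 at (8.58, -2.49):
  W1: √((-0.33)² + (4.10)²) = √(0.1089 + 16.8100) = 4.11
  W2: √((-13.34)² + (3.35)²) = √(177.9556 + 11.2225) = 13.75
  W3: √((0.66)² + (-6.28)²) = √(0.4356 + 39.4384) = 6.31
  W4: √((-2.60)² + (6.91)²) = √(6.7600 + 47.7481) = 7.38
  W5: √((-11.57)² + (10.10)²) = √(133.8649 + 102.0100) = 15.36
  → nearest: W1 (4.11)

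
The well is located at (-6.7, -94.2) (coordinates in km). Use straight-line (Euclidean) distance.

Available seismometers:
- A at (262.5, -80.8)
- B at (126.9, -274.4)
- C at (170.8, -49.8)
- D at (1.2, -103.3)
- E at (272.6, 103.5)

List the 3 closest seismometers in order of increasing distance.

Distances from (-6.7, -94.2):
A: 269.5 km
B: 224.3 km
C: 183.0 km
D: 12.1 km
E: 342.2 km
Sorted: D (12.1 km) < C (183.0 km) < B (224.3 km) < A (269.5 km) < E (342.2 km)

D, C, B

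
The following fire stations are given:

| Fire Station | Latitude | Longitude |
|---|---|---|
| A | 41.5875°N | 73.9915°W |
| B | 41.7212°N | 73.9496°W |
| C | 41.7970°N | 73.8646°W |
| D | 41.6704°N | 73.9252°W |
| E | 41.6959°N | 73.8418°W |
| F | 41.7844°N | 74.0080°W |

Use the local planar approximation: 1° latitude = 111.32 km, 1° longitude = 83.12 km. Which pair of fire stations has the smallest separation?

Pairwise distances:
A–B: 15.2855 km
A–C: 25.5960 km
A–D: 10.7486 km
A–E: 17.3333 km
A–F: 21.9618 km
B–C: 11.0054 km
B–D: 6.0077 km
B–E: 9.3925 km
B–F: 8.5475 km
C–D: 14.9662 km
C–E: 11.4129 km
C–F: 12.0017 km
D–E: 7.4909 km
D–F: 14.4366 km
E–F: 16.9676 km
Closest pair: B–D at 6.0077 km.

B and D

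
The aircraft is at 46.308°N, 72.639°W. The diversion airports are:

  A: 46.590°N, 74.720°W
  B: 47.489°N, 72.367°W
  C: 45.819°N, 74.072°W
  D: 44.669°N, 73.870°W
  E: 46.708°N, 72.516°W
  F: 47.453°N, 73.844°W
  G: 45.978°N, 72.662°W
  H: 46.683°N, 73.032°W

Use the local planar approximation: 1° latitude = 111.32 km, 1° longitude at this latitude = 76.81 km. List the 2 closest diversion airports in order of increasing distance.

Distances from 46.308°N, 72.639°W:
A: √((0.282·111.32)² + (-2.081·76.81)²) = √(985.47273 + 25549.34029) = 162.895 km
B: √((1.181·111.32)² + (0.272·76.81)²) = √(17284.07693 + 436.48903) = 133.119 km
C: √((-0.489·111.32)² + (-1.433·76.81)²) = √(2963.22148 + 12115.12532) = 122.794 km
D: √((-1.639·111.32)² + (-1.231·76.81)²) = √(33289.27236 + 8940.29061) = 205.498 km
E: √((0.400·111.32)² + (0.123·76.81)²) = √(1982.74278 + 89.25771) = 45.519 km
F: √((1.145·111.32)² + (-1.205·76.81)²) = √(16246.40849 + 8566.62239) = 157.522 km
G: √((-0.330·111.32)² + (-0.023·76.81)²) = √(1349.50431 + 3.12098) = 36.778 km
H: √((0.375·111.32)² + (-0.393·76.81)²) = √(1742.64502 + 911.21452) = 51.516 km
Sorted: G (36.778 km) < E (45.519 km) < H (51.516 km) < C (122.794 km) < …

G, E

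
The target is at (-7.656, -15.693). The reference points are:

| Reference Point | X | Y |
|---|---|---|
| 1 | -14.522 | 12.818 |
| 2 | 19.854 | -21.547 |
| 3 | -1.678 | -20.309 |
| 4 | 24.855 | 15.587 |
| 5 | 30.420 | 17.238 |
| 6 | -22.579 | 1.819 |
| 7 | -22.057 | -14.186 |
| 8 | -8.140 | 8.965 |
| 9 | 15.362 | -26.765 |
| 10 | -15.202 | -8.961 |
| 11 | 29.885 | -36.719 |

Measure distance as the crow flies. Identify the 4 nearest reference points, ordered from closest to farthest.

Distances from (-7.656, -15.693):
1: √((-6.866)² + (28.511)²) = √(47.14196 + 812.87712) = 29.326
2: √((27.510)² + (-5.854)²) = √(756.80010 + 34.26932) = 28.126
3: √((5.978)² + (-4.616)²) = √(35.73648 + 21.30746) = 7.553
4: √((32.511)² + (31.280)²) = √(1056.96512 + 978.43840) = 45.115
5: √((38.076)² + (32.931)²) = √(1449.78178 + 1084.45076) = 50.341
6: √((-14.923)² + (17.512)²) = √(222.69593 + 306.67014) = 23.008
7: √((-14.401)² + (1.507)²) = √(207.38880 + 2.27105) = 14.480
8: √((-0.484)² + (24.658)²) = √(0.23426 + 608.01696) = 24.663
9: √((23.018)² + (-11.072)²) = √(529.82832 + 122.58918) = 25.542
10: √((-7.546)² + (6.732)²) = √(56.94212 + 45.31982) = 10.112
11: √((37.541)² + (-21.026)²) = √(1409.32668 + 442.09268) = 43.028
Sorted: 3 (7.553) < 10 (10.112) < 7 (14.480) < 6 (23.008) < 8 (24.663) < 9 (25.542) < …

3, 10, 7, 6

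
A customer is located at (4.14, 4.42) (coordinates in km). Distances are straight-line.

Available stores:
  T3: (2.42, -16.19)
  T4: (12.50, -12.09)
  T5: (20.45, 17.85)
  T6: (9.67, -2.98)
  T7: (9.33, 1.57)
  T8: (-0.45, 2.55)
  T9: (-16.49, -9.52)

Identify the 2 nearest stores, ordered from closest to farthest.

T8, T7

Distances from (4.14, 4.42):
T3: √((-1.72)² + (-20.61)²) = √(2.9584 + 424.7721) = 20.68 km
T4: √((8.36)² + (-16.51)²) = √(69.8896 + 272.5801) = 18.51 km
T5: √((16.31)² + (13.43)²) = √(266.0161 + 180.3649) = 21.13 km
T6: √((5.53)² + (-7.40)²) = √(30.5809 + 54.7600) = 9.24 km
T7: √((5.19)² + (-2.85)²) = √(26.9361 + 8.1225) = 5.92 km
T8: √((-4.59)² + (-1.87)²) = √(21.0681 + 3.4969) = 4.96 km
T9: √((-20.63)² + (-13.94)²) = √(425.5969 + 194.3236) = 24.90 km
Sorted: T8 (4.96 km) < T7 (5.92 km) < T6 (9.24 km) < T4 (18.51 km) < …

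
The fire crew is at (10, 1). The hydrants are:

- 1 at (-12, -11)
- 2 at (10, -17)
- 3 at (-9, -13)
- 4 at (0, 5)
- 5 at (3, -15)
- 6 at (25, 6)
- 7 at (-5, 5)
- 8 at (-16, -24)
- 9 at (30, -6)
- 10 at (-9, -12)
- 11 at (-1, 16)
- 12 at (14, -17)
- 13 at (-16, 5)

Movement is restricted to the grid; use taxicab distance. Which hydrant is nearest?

Distances from (10, 1):
1: |-22| + |-12| = 22 + 12 = 34
2: |0| + |-18| = 0 + 18 = 18
3: |-19| + |-14| = 19 + 14 = 33
4: |-10| + |4| = 10 + 4 = 14
5: |-7| + |-16| = 7 + 16 = 23
6: |15| + |5| = 15 + 5 = 20
7: |-15| + |4| = 15 + 4 = 19
8: |-26| + |-25| = 26 + 25 = 51
9: |20| + |-7| = 20 + 7 = 27
10: |-19| + |-13| = 19 + 13 = 32
11: |-11| + |15| = 11 + 15 = 26
12: |4| + |-18| = 4 + 18 = 22
13: |-26| + |4| = 26 + 4 = 30
Minimum: 4 at 14.

4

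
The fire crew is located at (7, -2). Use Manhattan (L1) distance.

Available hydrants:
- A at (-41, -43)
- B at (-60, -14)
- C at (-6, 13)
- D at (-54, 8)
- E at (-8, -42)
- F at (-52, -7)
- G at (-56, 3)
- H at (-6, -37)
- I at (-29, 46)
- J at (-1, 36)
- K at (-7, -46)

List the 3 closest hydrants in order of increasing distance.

Distances from (7, -2):
A: 89
B: 79
C: 28
D: 71
E: 55
F: 64
G: 68
H: 48
I: 84
J: 46
K: 58
Sorted: C (28) < J (46) < H (48) < E (55) < K (58) < …

C, J, H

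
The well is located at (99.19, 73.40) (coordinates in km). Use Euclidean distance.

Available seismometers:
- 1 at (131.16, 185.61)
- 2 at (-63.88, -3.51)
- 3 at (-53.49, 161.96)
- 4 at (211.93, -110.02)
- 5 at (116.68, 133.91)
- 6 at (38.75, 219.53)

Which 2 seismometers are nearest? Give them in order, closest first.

Distances from (99.19, 73.40):
1: √((31.97)² + (112.21)²) = √(1022.0809 + 12591.0841) = 116.68 km
2: √((-163.07)² + (-76.91)²) = √(26591.8249 + 5915.1481) = 180.30 km
3: √((-152.68)² + (88.56)²) = √(23311.1824 + 7842.8736) = 176.51 km
4: √((112.74)² + (-183.42)²) = √(12710.3076 + 33642.8964) = 215.30 km
5: √((17.49)² + (60.51)²) = √(305.9001 + 3661.4601) = 62.99 km
6: √((-60.44)² + (146.13)²) = √(3652.9936 + 21353.9769) = 158.14 km
Sorted: 5 (62.99 km) < 1 (116.68 km) < 6 (158.14 km) < 3 (176.51 km) < …

5, 1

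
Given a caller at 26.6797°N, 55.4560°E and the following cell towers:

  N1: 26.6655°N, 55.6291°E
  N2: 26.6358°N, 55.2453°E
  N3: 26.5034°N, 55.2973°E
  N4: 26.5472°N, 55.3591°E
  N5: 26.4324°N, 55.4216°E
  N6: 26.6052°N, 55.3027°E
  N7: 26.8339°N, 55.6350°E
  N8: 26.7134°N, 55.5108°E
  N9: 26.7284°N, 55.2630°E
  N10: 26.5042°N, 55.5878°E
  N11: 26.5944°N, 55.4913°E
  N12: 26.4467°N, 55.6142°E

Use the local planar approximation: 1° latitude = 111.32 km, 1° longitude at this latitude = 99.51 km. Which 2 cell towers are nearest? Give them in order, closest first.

N8, N11

Distances from 26.6797°N, 55.4560°E:
N1: √((-0.0142·111.32)² + (0.1731·99.51)²) = √(2.498752 + 296.706860) = 17.2976 km
N2: √((-0.0439·111.32)² + (-0.2107·99.51)²) = √(23.882261 + 439.604899) = 21.5288 km
N3: √((-0.1763·111.32)² + (-0.1587·99.51)²) = √(385.168729 + 249.394749) = 25.1905 km
N4: √((-0.1325·111.32)² + (-0.0969·99.51)²) = √(217.559550 + 92.978173) = 17.6221 km
N5: √((-0.2473·111.32)² + (-0.0344·99.51)²) = √(757.869846 + 11.717915) = 27.7414 km
N6: √((-0.0745·111.32)² + (-0.1533·99.51)²) = √(68.779488 + 232.711455) = 17.3635 km
N7: √((0.1542·111.32)² + (0.1790·99.51)²) = √(294.655901 + 317.277675) = 24.7373 km
N8: √((0.0337·111.32)² + (0.0548·99.51)²) = √(14.073632 + 29.736823) = 6.6189 km
N9: √((0.0487·111.32)² + (-0.1930·99.51)²) = √(29.390320 + 368.848541) = 19.9559 km
N10: √((-0.1755·111.32)² + (0.1318·99.51)²) = √(381.681084 + 172.014189) = 23.5307 km
N11: √((-0.0853·111.32)² + (0.0353·99.51)²) = √(90.166343 + 12.339082) = 10.1245 km
N12: √((-0.2330·111.32)² + (0.1582·99.51)²) = √(672.757019 + 247.825740) = 30.3411 km
Sorted: N8 (6.6189 km) < N11 (10.1245 km) < N1 (17.2976 km) < N6 (17.3635 km) < …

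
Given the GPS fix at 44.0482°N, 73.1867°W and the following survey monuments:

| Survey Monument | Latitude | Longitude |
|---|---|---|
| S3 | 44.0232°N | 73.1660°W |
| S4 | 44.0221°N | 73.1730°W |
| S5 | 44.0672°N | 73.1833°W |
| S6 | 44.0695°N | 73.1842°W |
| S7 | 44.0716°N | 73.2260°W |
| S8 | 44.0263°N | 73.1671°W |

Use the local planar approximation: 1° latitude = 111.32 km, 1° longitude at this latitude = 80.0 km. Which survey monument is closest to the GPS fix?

S5

Distances from 44.0482°N, 73.1867°W:
S3: 3.2384 km
S4: 3.1053 km
S5: 2.1325 km
S6: 2.3795 km
S7: 4.0829 km
S8: 2.8986 km
Minimum: S5 at 2.1325 km.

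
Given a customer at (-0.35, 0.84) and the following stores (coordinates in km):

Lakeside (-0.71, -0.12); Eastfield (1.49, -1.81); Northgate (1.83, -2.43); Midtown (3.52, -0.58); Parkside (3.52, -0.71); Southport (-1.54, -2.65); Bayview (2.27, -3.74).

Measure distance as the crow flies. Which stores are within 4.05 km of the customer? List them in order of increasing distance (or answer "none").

Distances from (-0.35, 0.84):
Lakeside: √((-0.36)² + (-0.96)²) = √(0.1296 + 0.9216) = 1.03 km
Eastfield: √((1.84)² + (-2.65)²) = √(3.3856 + 7.0225) = 3.23 km
Northgate: √((2.18)² + (-3.27)²) = √(4.7524 + 10.6929) = 3.93 km
Midtown: √((3.87)² + (-1.42)²) = √(14.9769 + 2.0164) = 4.12 km
Parkside: √((3.87)² + (-1.55)²) = √(14.9769 + 2.4025) = 4.17 km
Southport: √((-1.19)² + (-3.49)²) = √(1.4161 + 12.1801) = 3.69 km
Bayview: √((2.62)² + (-4.58)²) = √(6.8644 + 20.9764) = 5.28 km
Threshold 4.05 km: Lakeside (1.03 km), Eastfield (3.23 km), Southport (3.69 km), Northgate (3.93 km) are within range.

Lakeside, Eastfield, Southport, Northgate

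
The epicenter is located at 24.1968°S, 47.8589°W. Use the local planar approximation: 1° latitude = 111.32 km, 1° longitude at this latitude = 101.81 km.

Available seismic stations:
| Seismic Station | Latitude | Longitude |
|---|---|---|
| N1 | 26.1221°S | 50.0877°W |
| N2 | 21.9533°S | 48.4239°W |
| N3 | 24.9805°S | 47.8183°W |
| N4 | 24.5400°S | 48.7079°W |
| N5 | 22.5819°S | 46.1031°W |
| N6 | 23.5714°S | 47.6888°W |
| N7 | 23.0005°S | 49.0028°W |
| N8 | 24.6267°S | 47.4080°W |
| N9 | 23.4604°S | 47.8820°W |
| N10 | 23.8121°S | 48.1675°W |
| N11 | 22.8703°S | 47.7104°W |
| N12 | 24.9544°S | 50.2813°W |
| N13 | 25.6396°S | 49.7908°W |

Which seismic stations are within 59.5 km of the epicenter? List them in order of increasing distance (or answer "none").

Distances from 24.1968°S, 47.8589°W:
N1: √((-1.9253·111.32)² + (-2.2288·101.81)²) = √(45934.946721 + 51490.021486) = 312.1297 km
N2: √((2.2435·111.32)² + (-0.5650·101.81)²) = √(62373.274303 + 3308.855263) = 256.2853 km
N3: √((-0.7837·111.32)² + (0.0406·101.81)²) = √(7611.076531 + 17.085707) = 87.3394 km
N4: √((-0.3432·111.32)² + (-0.8490·101.81)²) = √(1459.623859 + 7471.301378) = 94.5036 km
N5: √((1.6149·111.32)² + (1.7558·101.81)²) = √(32317.493073 + 31954.421849) = 253.5191 km
N6: √((0.6254·111.32)² + (0.1701·101.81)²) = √(4846.878679 + 299.909002) = 71.7411 km
N7: √((1.1963·111.32)² + (-1.1439·101.81)²) = √(17734.812480 + 13563.038510) = 176.9120 km
N8: √((-0.4299·111.32)² + (0.4509·101.81)²) = √(2290.241529 + 2107.372680) = 66.3145 km
N9: √((0.7364·111.32)² + (-0.0231·101.81)²) = √(6720.072446 + 5.531015) = 82.0098 km
N10: √((0.3847·111.32)² + (-0.3086·101.81)²) = √(1833.963838 + 987.126289) = 53.1139 km
N11: √((1.3265·111.32)² + (0.1485·101.81)²) = √(21805.241649 + 228.577660) = 148.4379 km
N12: √((-0.7576·111.32)² + (-2.4224·101.81)²) = √(7112.566294 + 60823.665703) = 260.6458 km
N13: √((-1.4428·111.32)² + (-1.9319·101.81)²) = √(25796.373871 + 38685.673298) = 253.9332 km
Threshold 59.5 km: N10 (53.1139 km) is within range.

N10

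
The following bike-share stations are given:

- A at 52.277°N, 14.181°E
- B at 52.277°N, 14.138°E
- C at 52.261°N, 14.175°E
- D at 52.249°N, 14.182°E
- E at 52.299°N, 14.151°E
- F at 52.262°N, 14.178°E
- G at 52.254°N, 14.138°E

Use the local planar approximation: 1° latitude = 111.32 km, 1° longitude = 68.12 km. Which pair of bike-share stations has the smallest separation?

C and F

Pairwise distances:
A–B: 2.929 km
A–C: 1.827 km
A–D: 3.118 km
A–E: 3.190 km
A–F: 1.682 km
A–G: 3.890 km
B–C: 3.086 km
B–D: 4.324 km
B–E: 2.604 km
B–F: 3.196 km
B–G: 2.560 km
C–D: 1.418 km
C–E: 4.535 km
C–F: 0.233 km
C–G: 2.638 km
D–E: 5.953 km
D–F: 1.473 km
D–G: 3.049 km
E–F: 4.511 km
E–G: 5.087 km
F–G: 2.867 km
Closest pair: C–F at 0.233 km.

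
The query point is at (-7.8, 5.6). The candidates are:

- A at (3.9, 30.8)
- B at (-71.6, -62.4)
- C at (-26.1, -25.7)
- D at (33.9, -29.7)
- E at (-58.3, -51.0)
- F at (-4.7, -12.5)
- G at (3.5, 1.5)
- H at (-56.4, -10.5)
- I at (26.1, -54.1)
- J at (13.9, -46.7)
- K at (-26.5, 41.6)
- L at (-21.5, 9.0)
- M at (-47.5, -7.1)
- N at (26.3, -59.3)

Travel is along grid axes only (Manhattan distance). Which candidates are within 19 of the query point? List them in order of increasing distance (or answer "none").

G, L

Distances from (-7.8, 5.6):
A: |11.7| + |25.2| = 11.7 + 25.2 = 36.9
B: |-63.8| + |-68.0| = 63.8 + 68.0 = 131.8
C: |-18.3| + |-31.3| = 18.3 + 31.3 = 49.6
D: |41.7| + |-35.3| = 41.7 + 35.3 = 77.0
E: |-50.5| + |-56.6| = 50.5 + 56.6 = 107.1
F: |3.1| + |-18.1| = 3.1 + 18.1 = 21.2
G: |11.3| + |-4.1| = 11.3 + 4.1 = 15.4
H: |-48.6| + |-16.1| = 48.6 + 16.1 = 64.7
I: |33.9| + |-59.7| = 33.9 + 59.7 = 93.6
J: |21.7| + |-52.3| = 21.7 + 52.3 = 74.0
K: |-18.7| + |36.0| = 18.7 + 36.0 = 54.7
L: |-13.7| + |3.4| = 13.7 + 3.4 = 17.1
M: |-39.7| + |-12.7| = 39.7 + 12.7 = 52.4
N: |34.1| + |-64.9| = 34.1 + 64.9 = 99.0
Threshold 19: G (15.4), L (17.1) are within range.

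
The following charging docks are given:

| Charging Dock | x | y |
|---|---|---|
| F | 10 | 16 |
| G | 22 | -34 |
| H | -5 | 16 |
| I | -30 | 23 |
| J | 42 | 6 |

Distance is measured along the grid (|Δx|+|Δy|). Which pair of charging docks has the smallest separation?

Pairwise distances:
F–H: |-15| + |0| = 15 + 0 = 15
H–I: |-25| + |7| = 25 + 7 = 32
F–J: |32| + |-10| = 32 + 10 = 42
F–I: |-40| + |7| = 40 + 7 = 47
H–J: |47| + |-10| = 47 + 10 = 57
G–J: |20| + |40| = 20 + 40 = 60
F–G: |12| + |-50| = 12 + 50 = 62
G–H: |-27| + |50| = 27 + 50 = 77
I–J: |72| + |-17| = 72 + 17 = 89
G–I: |-52| + |57| = 52 + 57 = 109
Closest pair: F–H at 15.

F and H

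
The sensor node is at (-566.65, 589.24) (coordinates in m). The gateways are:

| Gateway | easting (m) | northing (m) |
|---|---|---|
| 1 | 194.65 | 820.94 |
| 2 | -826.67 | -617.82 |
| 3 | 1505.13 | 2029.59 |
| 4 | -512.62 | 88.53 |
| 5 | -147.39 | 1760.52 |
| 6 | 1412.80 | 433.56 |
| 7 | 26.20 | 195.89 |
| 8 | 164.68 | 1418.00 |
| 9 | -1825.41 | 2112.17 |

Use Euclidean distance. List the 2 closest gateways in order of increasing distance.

4, 7

Distances from (-566.65, 589.24):
1: √((761.30)² + (231.70)²) = √(579577.6900 + 53684.8900) = 795.78 m
2: √((-260.02)² + (-1207.06)²) = √(67610.4004 + 1456993.8436) = 1234.75 m
3: √((2071.78)² + (1440.35)²) = √(4292272.3684 + 2074608.1225) = 2523.27 m
4: √((54.03)² + (-500.71)²) = √(2919.2409 + 250710.5041) = 503.62 m
5: √((419.26)² + (1171.28)²) = √(175778.9476 + 1371896.8384) = 1244.06 m
6: √((1979.45)² + (-155.68)²) = √(3918222.3025 + 24236.2624) = 1985.56 m
7: √((592.85)² + (-393.35)²) = √(351471.1225 + 154724.2225) = 711.47 m
8: √((731.33)² + (828.76)²) = √(534843.5689 + 686843.1376) = 1105.30 m
9: √((-1258.76)² + (1522.93)²) = √(1584476.7376 + 2319315.7849) = 1975.80 m
Sorted: 4 (503.62 m) < 7 (711.47 m) < 1 (795.78 m) < 8 (1105.30 m) < …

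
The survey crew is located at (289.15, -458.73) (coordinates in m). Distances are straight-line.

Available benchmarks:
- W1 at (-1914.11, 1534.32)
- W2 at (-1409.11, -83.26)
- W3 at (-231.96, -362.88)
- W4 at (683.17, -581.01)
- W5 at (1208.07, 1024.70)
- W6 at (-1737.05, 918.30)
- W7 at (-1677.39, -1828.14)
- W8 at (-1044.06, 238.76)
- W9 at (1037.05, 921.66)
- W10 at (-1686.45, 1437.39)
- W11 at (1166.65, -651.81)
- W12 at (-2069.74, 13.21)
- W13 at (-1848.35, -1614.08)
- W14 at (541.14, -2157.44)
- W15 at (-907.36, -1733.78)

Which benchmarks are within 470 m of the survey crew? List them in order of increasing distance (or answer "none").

W4

Distances from (289.15, -458.73):
W1: 2970.96 m
W2: 1739.27 m
W3: 529.85 m
W4: 412.56 m
W5: 1744.99 m
W6: 2449.84 m
W7: 2396.36 m
W8: 1504.64 m
W9: 1569.98 m
W10: 2738.30 m
W11: 898.49 m
W12: 2405.64 m
W13: 2429.76 m
W14: 1717.30 m
W15: 1748.54 m
Threshold 470 m: W4 (412.56 m) is within range.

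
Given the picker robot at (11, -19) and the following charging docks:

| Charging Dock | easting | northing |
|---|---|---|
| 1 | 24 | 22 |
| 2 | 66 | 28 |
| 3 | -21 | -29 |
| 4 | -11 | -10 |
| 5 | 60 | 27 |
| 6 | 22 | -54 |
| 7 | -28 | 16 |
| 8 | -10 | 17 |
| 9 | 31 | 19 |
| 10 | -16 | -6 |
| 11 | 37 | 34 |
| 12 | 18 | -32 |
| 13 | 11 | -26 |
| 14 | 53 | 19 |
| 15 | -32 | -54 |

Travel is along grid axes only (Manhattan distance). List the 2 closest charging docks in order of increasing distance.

13, 12

Distances from (11, -19):
1: |13| + |41| = 13 + 41 = 54
2: |55| + |47| = 55 + 47 = 102
3: |-32| + |-10| = 32 + 10 = 42
4: |-22| + |9| = 22 + 9 = 31
5: |49| + |46| = 49 + 46 = 95
6: |11| + |-35| = 11 + 35 = 46
7: |-39| + |35| = 39 + 35 = 74
8: |-21| + |36| = 21 + 36 = 57
9: |20| + |38| = 20 + 38 = 58
10: |-27| + |13| = 27 + 13 = 40
11: |26| + |53| = 26 + 53 = 79
12: |7| + |-13| = 7 + 13 = 20
13: |0| + |-7| = 0 + 7 = 7
14: |42| + |38| = 42 + 38 = 80
15: |-43| + |-35| = 43 + 35 = 78
Sorted: 13 (7) < 12 (20) < 4 (31) < 10 (40) < …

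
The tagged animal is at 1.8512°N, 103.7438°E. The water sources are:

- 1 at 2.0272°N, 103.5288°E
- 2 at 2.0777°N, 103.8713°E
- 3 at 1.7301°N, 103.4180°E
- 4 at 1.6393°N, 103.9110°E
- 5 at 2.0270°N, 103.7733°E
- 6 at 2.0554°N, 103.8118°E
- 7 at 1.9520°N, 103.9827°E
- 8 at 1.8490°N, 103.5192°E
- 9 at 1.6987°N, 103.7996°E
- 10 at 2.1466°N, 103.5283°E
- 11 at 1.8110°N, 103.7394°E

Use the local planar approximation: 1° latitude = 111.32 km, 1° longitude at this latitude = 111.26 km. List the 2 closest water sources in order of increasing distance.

11, 9

Distances from 1.8512°N, 103.7438°E:
1: √((0.1760·111.32)² + (-0.2150·111.26)²) = √(383.859003 + 572.209457) = 30.9204 km
2: √((0.2265·111.32)² + (0.1275·111.26)²) = √(635.744787 + 201.232666) = 28.9306 km
3: √((-0.1211·111.32)² + (-0.3258·111.26)²) = √(181.733371 + 1313.954332) = 38.6741 km
4: √((-0.2119·111.32)² + (0.1672·111.26)²) = √(556.427145 + 346.059406) = 30.0414 km
5: √((0.1758·111.32)² + (0.0295·111.26)²) = √(382.987092 + 10.772640) = 19.8434 km
6: √((0.2042·111.32)² + (0.0680·111.26)²) = √(516.723093 + 57.239514) = 23.9575 km
7: √((0.1008·111.32)² + (0.2389·111.26)²) = √(125.912098 + 706.497144) = 28.8515 km
8: √((-0.0022·111.32)² + (-0.2246·111.26)²) = √(0.059978 + 624.449921) = 24.9902 km
9: √((-0.1525·111.32)² + (0.0558·111.26)²) = √(288.194762 + 38.543088) = 18.0759 km
10: √((0.2954·111.32)² + (-0.2155·111.26)²) = √(1081.352721 + 574.873991) = 40.6968 km
11: √((-0.0402·111.32)² + (-0.0044·111.26)²) = √(20.026198 + 0.239653) = 4.5018 km
Sorted: 11 (4.5018 km) < 9 (18.0759 km) < 5 (19.8434 km) < 6 (23.9575 km) < …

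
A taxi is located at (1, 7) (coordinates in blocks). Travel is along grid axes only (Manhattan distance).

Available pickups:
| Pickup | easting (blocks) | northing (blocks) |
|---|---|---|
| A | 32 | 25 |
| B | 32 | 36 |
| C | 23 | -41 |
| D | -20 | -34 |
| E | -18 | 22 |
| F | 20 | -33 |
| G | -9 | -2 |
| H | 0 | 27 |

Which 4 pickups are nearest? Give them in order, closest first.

G, H, E, A

Distances from (1, 7):
A: |31| + |18| = 31 + 18 = 49 blocks
B: |31| + |29| = 31 + 29 = 60 blocks
C: |22| + |-48| = 22 + 48 = 70 blocks
D: |-21| + |-41| = 21 + 41 = 62 blocks
E: |-19| + |15| = 19 + 15 = 34 blocks
F: |19| + |-40| = 19 + 40 = 59 blocks
G: |-10| + |-9| = 10 + 9 = 19 blocks
H: |-1| + |20| = 1 + 20 = 21 blocks
Sorted: G (19 blocks) < H (21 blocks) < E (34 blocks) < A (49 blocks) < F (59 blocks) < B (60 blocks) < …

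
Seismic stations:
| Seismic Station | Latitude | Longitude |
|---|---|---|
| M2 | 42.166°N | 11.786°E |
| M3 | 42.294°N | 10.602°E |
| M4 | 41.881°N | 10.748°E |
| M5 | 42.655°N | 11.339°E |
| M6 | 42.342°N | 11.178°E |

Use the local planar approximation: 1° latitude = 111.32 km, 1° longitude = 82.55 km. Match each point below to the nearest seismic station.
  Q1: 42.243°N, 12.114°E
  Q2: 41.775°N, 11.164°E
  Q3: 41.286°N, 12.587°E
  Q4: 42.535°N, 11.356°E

Q1→M2; Q2→M4; Q3→M2; Q4→M5

Q1 at 42.243°N, 12.114°E:
  M2: √((-0.077·111.32)² + (-0.328·82.55)²) = √(73.47301 + 733.13144) = 28.401 km
  M3: √((0.051·111.32)² + (-1.512·82.55)²) = √(32.23196 + 15578.93400) = 124.945 km
  M4: √((-0.362·111.32)² + (-1.366·82.55)²) = √(1623.91591 + 12715.56183) = 119.748 km
  M5: √((0.412·111.32)² + (-0.775·82.55)²) = √(2103.49182 + 4092.96056) = 78.718 km
  M6: √((0.099·111.32)² + (-0.936·82.55)²) = √(121.45539 + 5970.15838) = 78.049 km
  → nearest: M2 (28.401 km)
Q2 at 41.775°N, 11.164°E:
  M2: √((0.391·111.32)² + (0.622·82.55)²) = √(1894.52312 + 2636.42199) = 67.312 km
  M3: √((0.519·111.32)² + (-0.562·82.55)²) = √(3337.95987 + 2152.31973) = 74.096 km
  M4: √((0.106·111.32)² + (-0.416·82.55)²) = √(139.23811 + 1179.29054) = 36.312 km
  M5: √((0.880·111.32)² + (0.175·82.55)²) = √(9596.47507 + 208.69414) = 99.021 km
  M6: √((0.567·111.32)² + (0.014·82.55)²) = √(3983.93747 + 1.33564) = 63.129 km
  → nearest: M4 (36.312 km)
Q3 at 41.286°N, 12.587°E:
  M2: √((0.880·111.32)² + (-0.801·82.55)²) = √(9596.47507 + 4372.19162) = 118.189 km
  M3: √((1.008·111.32)² + (-1.985·82.55)²) = √(12591.20978 + 26850.67311) = 198.600 km
  M4: √((0.595·111.32)² + (-1.839·82.55)²) = √(4387.12821 + 23046.10911) = 165.630 km
  M5: √((1.369·111.32)² + (-1.248·82.55)²) = √(23224.86999 + 10613.61490) = 183.952 km
  M6: √((1.056·111.32)² + (-1.409·82.55)²) = √(13818.92411 + 13528.70234) = 165.371 km
  → nearest: M2 (118.189 km)
Q4 at 42.535°N, 11.356°E:
  M2: √((-0.369·111.32)² + (0.430·82.55)²) = √(1687.32650 + 1260.00151) = 54.289 km
  M3: √((-0.241·111.32)² + (-0.754·82.55)²) = √(719.74802 + 3874.15370) = 67.778 km
  M4: √((-0.654·111.32)² + (-0.608·82.55)²) = √(5300.31758 + 2519.07625) = 88.427 km
  M5: √((0.120·111.32)² + (-0.017·82.55)²) = √(178.44685 + 1.96939) = 13.432 km
  M6: √((-0.193·111.32)² + (-0.178·82.55)²) = √(461.59491 + 215.91070) = 26.029 km
  → nearest: M5 (13.432 km)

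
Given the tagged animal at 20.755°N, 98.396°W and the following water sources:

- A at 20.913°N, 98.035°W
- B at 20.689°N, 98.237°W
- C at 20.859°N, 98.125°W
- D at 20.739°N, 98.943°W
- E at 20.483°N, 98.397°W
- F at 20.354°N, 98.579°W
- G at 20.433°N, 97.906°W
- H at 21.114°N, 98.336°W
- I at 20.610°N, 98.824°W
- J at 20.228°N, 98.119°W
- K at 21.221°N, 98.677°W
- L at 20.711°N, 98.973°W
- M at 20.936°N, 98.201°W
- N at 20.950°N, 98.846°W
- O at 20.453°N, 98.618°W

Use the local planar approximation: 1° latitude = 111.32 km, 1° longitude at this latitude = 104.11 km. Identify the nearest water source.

B

Distances from 20.755°N, 98.396°W:
A: √((0.158·111.32)² + (0.361·104.11)²) = √(309.35744 + 1412.53526) = 41.496 km
B: √((-0.066·111.32)² + (0.159·104.11)²) = √(53.98017 + 274.01803) = 18.111 km
C: √((0.104·111.32)² + (0.271·104.11)²) = √(134.03341 + 796.01907) = 30.497 km
D: √((-0.016·111.32)² + (-0.547·104.11)²) = √(3.17239 + 3243.09407) = 56.976 km
E: √((-0.272·111.32)² + (-0.001·104.11)²) = √(916.82026 + 0.01084) = 30.279 km
F: √((-0.401·111.32)² + (-0.183·104.11)²) = √(1992.66889 + 362.98366) = 48.535 km
G: √((-0.322·111.32)² + (0.490·104.11)²) = √(1284.86689 + 2602.41799) = 62.348 km
H: √((0.359·111.32)² + (0.060·104.11)²) = √(1597.11170 + 39.02001) = 40.449 km
I: √((-0.145·111.32)² + (-0.428·104.11)²) = √(260.54479 + 1985.51161) = 47.393 km
J: √((-0.527·111.32)² + (0.277·104.11)²) = √(3441.65732 + 831.65735) = 65.371 km
K: √((0.466·111.32)² + (-0.281·104.11)²) = √(2691.02808 + 855.84976) = 59.556 km
L: √((-0.044·111.32)² + (-0.577·104.11)²) = √(23.99119 + 3608.58151) = 60.271 km
M: √((0.181·111.32)² + (0.195·104.11)²) = √(405.97898 + 412.14887) = 28.603 km
N: √((0.195·111.32)² + (-0.450·104.11)²) = √(471.21121 + 2194.87565) = 51.634 km
O: √((-0.302·111.32)² + (-0.222·104.11)²) = √(1130.21296 + 534.18396) = 40.797 km
Minimum: B at 18.111 km.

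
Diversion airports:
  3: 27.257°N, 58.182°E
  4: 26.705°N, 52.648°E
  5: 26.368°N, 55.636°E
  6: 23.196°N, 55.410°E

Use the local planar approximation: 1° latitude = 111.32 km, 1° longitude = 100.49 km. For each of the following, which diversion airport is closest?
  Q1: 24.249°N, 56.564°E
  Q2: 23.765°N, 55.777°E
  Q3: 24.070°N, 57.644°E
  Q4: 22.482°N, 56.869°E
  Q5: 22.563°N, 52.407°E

Q1→6; Q2→6; Q3→6; Q4→6; Q5→6

Q1 at 24.249°N, 56.564°E:
  3: √((3.008·111.32)² + (1.618·100.49)²) = √(112124.89753 + 26436.42512) = 372.238 km
  4: √((2.456·111.32)² + (-3.916·100.49)²) = √(74748.60986 + 154857.07743) = 479.172 km
  5: √((2.119·111.32)² + (-0.928·100.49)²) = √(55642.71451 + 8696.44280) = 253.652 km
  6: √((-1.053·111.32)² + (-1.154·100.49)²) = √(13740.51902 + 13447.98791) = 164.889 km
  → nearest: 6 (164.889 km)
Q2 at 23.765°N, 55.777°E:
  3: √((3.492·111.32)² + (2.405·100.49)²) = √(151110.57752 + 58408.47319) = 457.733 km
  4: √((2.940·111.32)² + (-3.129·100.49)²) = √(107112.72205 + 98868.24355) = 453.851 km
  5: √((2.603·111.32)² + (-0.141·100.49)²) = √(83964.31157 + 200.76311) = 290.112 km
  6: √((-0.569·111.32)² + (-0.367·100.49)²) = √(4012.09242 + 1360.12186) = 73.295 km
  → nearest: 6 (73.295 km)
Q3 at 24.070°N, 57.644°E:
  3: √((3.187·111.32)² + (0.538·100.49)²) = √(125866.60620 + 2922.87501) = 358.873 km
  4: √((2.635·111.32)² + (-4.996·100.49)²) = √(86041.43292 + 252052.23447) = 581.458 km
  5: √((2.298·111.32)² + (-2.008·100.49)²) = √(65440.47515 + 40716.75037) = 325.818 km
  6: √((-0.874·111.32)² + (-2.234·100.49)²) = √(9466.06017 + 50397.85237) = 244.671 km
  → nearest: 6 (244.671 km)
Q4 at 22.482°N, 56.869°E:
  3: √((4.775·111.32)² + (1.313·100.49)²) = √(282548.59181 + 17409.05289) = 547.684 km
  4: √((4.223·111.32)² + (-4.221·100.49)²) = √(220998.10929 + 179918.73824) = 633.180 km
  5: √((3.886·111.32)² + (-1.233·100.49)²) = √(187133.69281 + 15352.24334) = 449.984 km
  6: √((0.714·111.32)² + (-1.459·100.49)²) = √(6317.46463 + 21495.93183) = 166.773 km
  → nearest: 6 (166.773 km)
Q5 at 22.563°N, 52.407°E:
  3: √((4.694·111.32)² + (5.775·100.49)²) = √(273043.95490 + 336782.61874) = 780.914 km
  4: √((4.142·111.32)² + (0.241·100.49)²) = √(212601.62733 + 586.51588) = 461.723 km
  5: √((3.805·111.32)² + (3.229·100.49)²) = √(179413.74747 + 105288.70461) = 533.575 km
  6: √((0.633·111.32)² + (3.003·100.49)²) = √(4965.39515 + 91066.02011) = 309.889 km
  → nearest: 6 (309.889 km)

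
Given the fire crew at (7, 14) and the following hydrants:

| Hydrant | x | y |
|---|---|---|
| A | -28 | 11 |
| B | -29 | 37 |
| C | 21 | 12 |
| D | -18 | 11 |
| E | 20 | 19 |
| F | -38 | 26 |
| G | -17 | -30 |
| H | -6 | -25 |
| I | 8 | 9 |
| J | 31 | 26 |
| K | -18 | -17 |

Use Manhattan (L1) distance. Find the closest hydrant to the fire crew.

Distances from (7, 14):
A: 38
B: 59
C: 16
D: 28
E: 18
F: 57
G: 68
H: 52
I: 6
J: 36
K: 56
Minimum: I at 6.

I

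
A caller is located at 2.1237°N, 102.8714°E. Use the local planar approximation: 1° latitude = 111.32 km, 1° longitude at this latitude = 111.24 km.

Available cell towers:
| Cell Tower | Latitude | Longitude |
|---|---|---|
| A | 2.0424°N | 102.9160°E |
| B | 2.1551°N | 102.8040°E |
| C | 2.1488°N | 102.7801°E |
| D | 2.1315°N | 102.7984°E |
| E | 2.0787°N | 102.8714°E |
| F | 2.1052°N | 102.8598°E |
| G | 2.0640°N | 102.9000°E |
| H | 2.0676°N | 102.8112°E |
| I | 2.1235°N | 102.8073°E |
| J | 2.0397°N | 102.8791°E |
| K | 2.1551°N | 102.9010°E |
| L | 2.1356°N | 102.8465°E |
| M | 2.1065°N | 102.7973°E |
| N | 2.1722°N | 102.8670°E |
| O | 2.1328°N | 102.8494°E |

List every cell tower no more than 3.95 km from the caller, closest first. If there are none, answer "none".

Distances from 2.1237°N, 102.8714°E:
A: √((-0.0813·111.32)² + (0.0446·111.24)²) = √(81.908220 + 24.614537) = 10.3210 km
B: √((0.0314·111.32)² + (-0.0674·111.24)²) = √(12.218157 + 56.213646) = 8.2724 km
C: √((0.0251·111.32)² + (-0.0913·111.24)²) = √(7.807174 + 103.148642) = 10.5336 km
D: √((0.0078·111.32)² + (-0.0730·111.24)²) = √(0.753938 + 65.942845) = 8.1668 km
E: √((-0.0450·111.32)² + (0.0000·111.24)²) = √(25.094088 + 0.000000) = 5.0094 km
F: √((-0.0185·111.32)² + (-0.0116·111.24)²) = √(4.241211 + 1.665091) = 2.4303 km
G: √((-0.0597·111.32)² + (0.0286·111.24)²) = √(44.166711 + 10.121713) = 7.3681 km
H: √((-0.0561·111.32)² + (-0.0602·111.24)²) = √(39.000674 + 44.845094) = 9.1567 km
I: √((-0.0002·111.32)² + (-0.0641·111.24)²) = √(0.000496 + 50.843802) = 7.1305 km
J: √((-0.0840·111.32)² + (0.0077·111.24)²) = √(87.438957 + 0.733674) = 9.3900 km
K: √((0.0314·111.32)² + (0.0296·111.24)²) = √(12.218157 + 10.841900) = 4.8021 km
L: √((0.0119·111.32)² + (-0.0249·111.24)²) = √(1.754851 + 7.672213) = 3.0704 km
M: √((-0.0172·111.32)² + (-0.0741·111.24)²) = √(3.666091 + 67.945137) = 8.4623 km
N: √((0.0485·111.32)² + (-0.0044·111.24)²) = √(29.149417 + 0.239567) = 5.4212 km
O: √((0.0091·111.32)² + (-0.0220·111.24)²) = √(1.026193 + 5.989179) = 2.6487 km
Threshold 3.95 km: F (2.4303 km), O (2.6487 km), L (3.0704 km) are within range.

F, O, L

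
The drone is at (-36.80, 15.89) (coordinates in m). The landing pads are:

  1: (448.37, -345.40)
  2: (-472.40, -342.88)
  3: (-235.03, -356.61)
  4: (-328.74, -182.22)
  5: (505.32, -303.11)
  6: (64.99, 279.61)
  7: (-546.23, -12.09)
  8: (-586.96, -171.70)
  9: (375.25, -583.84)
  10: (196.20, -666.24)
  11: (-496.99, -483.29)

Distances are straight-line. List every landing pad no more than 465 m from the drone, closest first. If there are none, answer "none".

Distances from (-36.80, 15.89):
1: √((485.17)² + (-361.29)²) = √(235389.9289 + 130530.4641) = 604.91 m
2: √((-435.60)² + (-358.77)²) = √(189747.3600 + 128715.9129) = 564.33 m
3: √((-198.23)² + (-372.50)²) = √(39295.1329 + 138756.2500) = 421.96 m
4: √((-291.94)² + (-198.11)²) = √(85228.9636 + 39247.5721) = 352.81 m
5: √((542.12)² + (-319.00)²) = √(293894.0944 + 101761.0000) = 629.01 m
6: √((101.79)² + (263.72)²) = √(10361.2041 + 69548.2384) = 282.68 m
7: √((-509.43)² + (-27.98)²) = √(259518.9249 + 782.8804) = 510.20 m
8: √((-550.16)² + (-187.59)²) = √(302676.0256 + 35190.0081) = 581.26 m
9: √((412.05)² + (-599.73)²) = √(169785.2025 + 359676.0729) = 727.64 m
10: √((233.00)² + (-682.13)²) = √(54289.0000 + 465301.3369) = 720.83 m
11: √((-460.19)² + (-499.18)²) = √(211774.8361 + 249180.6724) = 678.94 m
Threshold 465 m: 6 (282.68 m), 4 (352.81 m), 3 (421.96 m) are within range.

6, 4, 3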